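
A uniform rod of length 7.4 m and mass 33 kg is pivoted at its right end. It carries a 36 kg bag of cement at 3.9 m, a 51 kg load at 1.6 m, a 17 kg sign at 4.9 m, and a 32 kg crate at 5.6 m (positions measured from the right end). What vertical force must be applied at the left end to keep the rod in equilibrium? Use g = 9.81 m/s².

Taking torques about the right end:
Beam weight: 33 × 9.81 = 323.7 N down at 3.7 m → arm 3.7 m, τ = 323.7 × 3.7 = 1198 N·m counterclockwise.
Bag of cement: 36 × 9.81 = 353.2 N down at 3.9 m → arm 3.9 m, τ = 353.2 × 3.9 = 1377 N·m counterclockwise.
Load: 51 × 9.81 = 500.3 N down at 1.6 m → arm 1.6 m, τ = 500.3 × 1.6 = 800.5 N·m counterclockwise.
Sign: 17 × 9.81 = 166.8 N down at 4.9 m → arm 4.9 m, τ = 166.8 × 4.9 = 817.3 N·m counterclockwise.
Crate: 32 × 9.81 = 313.9 N down at 5.6 m → arm 5.6 m, τ = 313.9 × 5.6 = 1758 N·m counterclockwise.
Net moment of the loads = 5951 N·m counterclockwise.
The upward force F acts at the left end, arm 7.4 m, giving F × 7.4 clockwise.
Balancing moments: F × 7.4 = 5951, giving F = 5951 / 7.4 = 804 N.

F ≈ 804 N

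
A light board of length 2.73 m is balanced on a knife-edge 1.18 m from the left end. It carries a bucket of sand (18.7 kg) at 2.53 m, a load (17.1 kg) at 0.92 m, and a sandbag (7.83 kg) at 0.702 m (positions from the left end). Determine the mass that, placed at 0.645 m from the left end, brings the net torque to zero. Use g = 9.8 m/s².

m ≈ 31.9 kg

About the knife-edge (at 1.18 m from the left end):
Bucket of sand: 18.7 × 9.8 = 183.3 N down at 2.53 m → arm 1.35 m, τ = 183.3 × 1.35 = 247.5 N·m clockwise.
Load: 17.1 × 9.8 = 167.6 N down at 0.92 m → arm 0.26 m, τ = 167.6 × 0.26 = 43.58 N·m counterclockwise.
Sandbag: 7.83 × 9.8 = 76.73 N down at 0.702 m → arm 0.478 m, τ = 76.73 × 0.478 = 36.68 N·m counterclockwise.
Net moment of known loads = 167.2 N·m clockwise.
An unknown mass m at 0.645 m has arm 0.535 m; its moment is m·g·0.535 counterclockwise.
Setting net torque to zero: m × 9.8 × 0.535 = 167.2 → m = 167.2 / (9.8 × 0.535) = 31.9 kg.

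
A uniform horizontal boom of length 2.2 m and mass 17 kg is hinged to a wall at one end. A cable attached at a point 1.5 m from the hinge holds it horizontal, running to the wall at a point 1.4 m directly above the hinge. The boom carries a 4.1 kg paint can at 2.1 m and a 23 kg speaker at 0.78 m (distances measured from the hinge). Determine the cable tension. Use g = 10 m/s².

T ≈ 442 N

Choose the hinge as the axis so the unknown hinge reaction has zero arm there.
Beam weight: 17 × 10 = 170 N down at 1.1 m → arm 1.1 m, τ = 170 × 1.1 = 187 N·m clockwise.
Paint can: 4.1 × 10 = 41 N down at 2.1 m → arm 2.1 m, τ = 41 × 2.1 = 86.1 N·m clockwise.
Speaker: 23 × 10 = 230 N down at 0.78 m → arm 0.78 m, τ = 230 × 0.78 = 179.4 N·m clockwise.
Total clockwise load moment = 452.5 N·m.
The cable tension T acts at 1.5 m; only its component perpendicular to the boom, T sinθ, produces torque. sinθ = h/√(h²+d²) = 1.4/√(1.4²+1.5²) = 0.6823.
Setting net torque to zero: T × 1.5 × 0.6823 = 452.5 → T = 452.5 / 1.023 = 442 N.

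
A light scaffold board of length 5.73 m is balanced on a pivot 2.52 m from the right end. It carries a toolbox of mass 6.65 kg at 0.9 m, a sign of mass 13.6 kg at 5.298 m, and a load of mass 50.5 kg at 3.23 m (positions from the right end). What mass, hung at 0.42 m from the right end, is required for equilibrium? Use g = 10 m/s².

Taking torques about the pivot (at 2.52 m from the right end):
Toolbox: 6.65 × 10 = 66.5 N down at 0.9 m → arm 1.62 m, τ = 66.5 × 1.62 = 107.7 N·m clockwise.
Sign: 13.6 × 10 = 136 N down at 5.298 m → arm 2.778 m, τ = 136 × 2.778 = 377.8 N·m counterclockwise.
Load: 50.5 × 10 = 505 N down at 3.23 m → arm 0.71 m, τ = 505 × 0.71 = 358.5 N·m counterclockwise.
Net moment of known loads = 628.6 N·m counterclockwise.
An unknown mass m at 0.42 m has arm 2.1 m; its moment is m·g·2.1 clockwise.
Setting net torque to zero: m × 10 × 2.1 = 628.6 → m = 628.6 / (10 × 2.1) = 29.9 kg.

m ≈ 29.9 kg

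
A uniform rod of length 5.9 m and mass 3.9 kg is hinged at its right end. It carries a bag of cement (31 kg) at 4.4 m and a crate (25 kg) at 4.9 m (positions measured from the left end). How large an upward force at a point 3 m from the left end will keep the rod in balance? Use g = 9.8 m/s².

Sum moments about the right end (the unknown pivot reaction has zero arm there).
Beam weight: 3.9 × 9.8 = 38.22 N down at 2.95 m → arm 2.95 m, τ = 38.22 × 2.95 = 112.7 N·m counterclockwise.
Bag of cement: 31 × 9.8 = 303.8 N down at 4.4 m → arm 1.5 m, τ = 303.8 × 1.5 = 455.7 N·m counterclockwise.
Crate: 25 × 9.8 = 245 N down at 4.9 m → arm 1 m, τ = 245 × 1 = 245 N·m counterclockwise.
Net moment of the loads = 813.4 N·m counterclockwise.
The upward force F acts at a point 3 m from the left end, arm 2.9 m, giving F × 2.9 clockwise.
Στ = 0 ⇒ F × 2.9 = 813.4 ⇒ F = 813.4 / 2.9 = 280 N.

F ≈ 280 N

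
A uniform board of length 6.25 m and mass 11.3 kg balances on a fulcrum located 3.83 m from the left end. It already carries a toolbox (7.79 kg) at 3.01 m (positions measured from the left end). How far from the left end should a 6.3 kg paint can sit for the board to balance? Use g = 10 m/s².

x ≈ 6.11 m from the left end

Choose the fulcrum (at 3.83 m from the left end) as the axis so the support reaction has zero arm there.
Beam weight: 11.3 × 10 = 113 N down at 3.125 m → arm 0.705 m, τ = 113 × 0.705 = 79.66 N·m counterclockwise.
Toolbox: 7.79 × 10 = 77.9 N down at 3.01 m → arm 0.82 m, τ = 77.9 × 0.82 = 63.88 N·m counterclockwise.
Net moment of existing loads = 143.5 N·m counterclockwise.
The paint can weighs 6.3 × 10 = 63 N and must supply an equal clockwise moment, so its lever arm about the fulcrum is 143.5 / 63 = 2.28 m.
That puts it at 3.83 + 2.28 = 6.11 m from the left end.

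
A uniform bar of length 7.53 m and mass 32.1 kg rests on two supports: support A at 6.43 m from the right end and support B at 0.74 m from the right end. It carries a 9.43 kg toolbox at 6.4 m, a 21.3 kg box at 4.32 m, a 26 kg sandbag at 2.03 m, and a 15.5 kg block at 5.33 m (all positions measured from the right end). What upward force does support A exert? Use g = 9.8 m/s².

R_A ≈ 571 N

About support B:
Beam weight: 32.1 × 9.8 = 314.6 N down at 3.765 m → arm 3.025 m, τ = 314.6 × 3.025 = 951.7 N·m counterclockwise.
Toolbox: 9.43 × 9.8 = 92.41 N down at 6.4 m → arm 5.66 m, τ = 92.41 × 5.66 = 523 N·m counterclockwise.
Box: 21.3 × 9.8 = 208.7 N down at 4.32 m → arm 3.58 m, τ = 208.7 × 3.58 = 747.1 N·m counterclockwise.
Sandbag: 26 × 9.8 = 254.8 N down at 2.03 m → arm 1.29 m, τ = 254.8 × 1.29 = 328.7 N·m counterclockwise.
Block: 15.5 × 9.8 = 151.9 N down at 5.33 m → arm 4.59 m, τ = 151.9 × 4.59 = 697.2 N·m counterclockwise.
Net load moment about support B = 3248 N·m counterclockwise.
Reaction R at support A is upward at 6.43 m, arm 5.69 m → moment R × 5.69 clockwise.
Setting net torque to zero: R × 5.69 = 3248 → R = 571 N.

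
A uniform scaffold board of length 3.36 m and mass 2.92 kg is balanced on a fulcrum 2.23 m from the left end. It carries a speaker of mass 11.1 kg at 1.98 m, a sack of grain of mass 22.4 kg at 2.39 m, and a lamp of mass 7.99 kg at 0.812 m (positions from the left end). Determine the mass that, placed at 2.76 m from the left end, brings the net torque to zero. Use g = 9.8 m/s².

About the fulcrum (at 2.23 m from the left end):
Beam weight: 2.92 × 9.8 = 28.62 N down at 1.68 m → arm 0.55 m, τ = 28.62 × 0.55 = 15.74 N·m counterclockwise.
Speaker: 11.1 × 9.8 = 108.8 N down at 1.98 m → arm 0.25 m, τ = 108.8 × 0.25 = 27.2 N·m counterclockwise.
Sack of grain: 22.4 × 9.8 = 219.5 N down at 2.39 m → arm 0.16 m, τ = 219.5 × 0.16 = 35.12 N·m clockwise.
Lamp: 7.99 × 9.8 = 78.3 N down at 0.812 m → arm 1.418 m, τ = 78.3 × 1.418 = 111 N·m counterclockwise.
Net moment of known loads = 118.8 N·m counterclockwise.
An unknown mass m at 2.76 m has arm 0.53 m; its moment is m·g·0.53 clockwise.
For rotational equilibrium, m × 9.8 × 0.53 = 118.8, so m = 118.8 / (9.8 × 0.53) = 22.9 kg.

m ≈ 22.9 kg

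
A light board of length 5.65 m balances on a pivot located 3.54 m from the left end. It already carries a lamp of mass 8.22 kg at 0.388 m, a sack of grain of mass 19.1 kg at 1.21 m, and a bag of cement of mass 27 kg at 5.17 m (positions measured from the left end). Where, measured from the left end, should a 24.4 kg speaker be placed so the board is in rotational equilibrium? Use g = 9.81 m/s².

Choose the pivot (at 3.54 m from the left end) as the axis so the support reaction has zero arm there.
Lamp: 8.22 × 9.81 = 80.64 N down at 0.388 m → arm 3.152 m, τ = 80.64 × 3.152 = 254.2 N·m counterclockwise.
Sack of grain: 19.1 × 9.81 = 187.4 N down at 1.21 m → arm 2.33 m, τ = 187.4 × 2.33 = 436.6 N·m counterclockwise.
Bag of cement: 27 × 9.81 = 264.9 N down at 5.17 m → arm 1.63 m, τ = 264.9 × 1.63 = 431.8 N·m clockwise.
Net moment of existing loads = 259 N·m counterclockwise.
The speaker weighs 24.4 × 9.81 = 239.4 N and must supply an equal clockwise moment, so its lever arm about the pivot is 259 / 239.4 = 1.08 m.
That puts it at 3.54 + 1.08 = 4.62 m from the left end.

x ≈ 4.62 m from the left end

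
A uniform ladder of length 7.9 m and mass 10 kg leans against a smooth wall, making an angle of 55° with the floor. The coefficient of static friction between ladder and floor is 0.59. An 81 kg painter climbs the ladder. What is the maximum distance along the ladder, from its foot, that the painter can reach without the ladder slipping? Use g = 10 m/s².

Choose the foot of the ladder as the axis so the floor normal and friction both act there and drop out.
Ladder weight 10×10 = 100 N acts at 3.95 m along the ladder; its horizontal arm is 3.95·cos55° = 2.266 m → τ = 226.6 N·m clockwise.
Painter weight 81×10 = 810 N at distance d → arm d·cos55° → τ = 810·d·0.5736 clockwise.
Wall normal N at the top has arm L sinθ = 6.471 m counterclockwise, so Στ = 0 gives N·6.471 = 226.6 + 464.6·d.
ΣFy = 0 ⇒ N_floor = 910 N, so the maximum friction is μ_s·N_floor = 0.59×910 = 536.9 N. ΣFx = 0 ⇒ N_wall = f, so at the slipping point N = 536.9 N.
Substituting: 536.9×6.471 = 226.6 + 464.6·d ⇒ d = (3474 − 226.6) / 464.6 = 6.99 m.

d ≈ 6.99 m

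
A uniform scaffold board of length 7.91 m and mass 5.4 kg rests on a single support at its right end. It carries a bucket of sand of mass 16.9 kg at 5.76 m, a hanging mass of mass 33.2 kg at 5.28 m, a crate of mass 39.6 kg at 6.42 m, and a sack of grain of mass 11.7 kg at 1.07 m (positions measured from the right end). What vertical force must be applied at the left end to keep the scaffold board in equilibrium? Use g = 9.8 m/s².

F ≈ 695 N

About the right end:
Beam weight: 5.4 × 9.8 = 52.92 N down at 3.955 m → arm 3.955 m, τ = 52.92 × 3.955 = 209.3 N·m counterclockwise.
Bucket of sand: 16.9 × 9.8 = 165.6 N down at 5.76 m → arm 5.76 m, τ = 165.6 × 5.76 = 953.9 N·m counterclockwise.
Hanging mass: 33.2 × 9.8 = 325.4 N down at 5.28 m → arm 5.28 m, τ = 325.4 × 5.28 = 1718 N·m counterclockwise.
Crate: 39.6 × 9.8 = 388.1 N down at 6.42 m → arm 6.42 m, τ = 388.1 × 6.42 = 2492 N·m counterclockwise.
Sack of grain: 11.7 × 9.8 = 114.7 N down at 1.07 m → arm 1.07 m, τ = 114.7 × 1.07 = 122.7 N·m counterclockwise.
Net moment of the loads = 5496 N·m counterclockwise.
The upward force F acts at the left end, arm 7.91 m, giving F × 7.91 clockwise.
Στ = 0 ⇒ F × 7.91 = 5496 ⇒ F = 5496 / 7.91 = 695 N.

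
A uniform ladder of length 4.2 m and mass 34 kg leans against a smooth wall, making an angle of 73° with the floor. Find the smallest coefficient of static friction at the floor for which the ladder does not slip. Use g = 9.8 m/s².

μ_min ≈ 0.153

Sum moments about the foot of the ladder (the floor normal and friction both act there and drop out).
Ladder weight 34×9.8 = 333.2 N acts at 2.1 m along the ladder; its horizontal arm is 2.1·cos73° = 0.614 m → τ = 204.6 N·m clockwise.
Wall normal N acts horizontally at the top; its moment arm is the height L sinθ = 4.2·sin73° = 4.016 m, counterclockwise.
Στ = 0 ⇒ N × 4.016 = 204.6 ⇒ N = 50.95 N.
ΣFx = 0 ⇒ f = N_wall = 50.95 N. ΣFy = 0 ⇒ N_floor = 333.2 N.
μ_min = f / N_floor = 50.95 / 333.2 = 0.153.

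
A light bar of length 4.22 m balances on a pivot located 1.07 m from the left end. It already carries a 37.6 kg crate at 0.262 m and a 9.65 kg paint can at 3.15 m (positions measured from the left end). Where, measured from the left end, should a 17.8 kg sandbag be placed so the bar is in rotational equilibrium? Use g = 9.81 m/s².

About the pivot (at 1.07 m from the left end):
Crate: 37.6 × 9.81 = 368.9 N down at 0.262 m → arm 0.808 m, τ = 368.9 × 0.808 = 298.1 N·m counterclockwise.
Paint can: 9.65 × 9.81 = 94.67 N down at 3.15 m → arm 2.08 m, τ = 94.67 × 2.08 = 196.9 N·m clockwise.
Net moment of existing loads = 101.2 N·m counterclockwise.
The sandbag weighs 17.8 × 9.81 = 174.6 N and must supply an equal clockwise moment, so its lever arm about the pivot is 101.2 / 174.6 = 0.58 m.
That puts it at 1.07 + 0.58 = 1.65 m from the left end.

x ≈ 1.65 m from the left end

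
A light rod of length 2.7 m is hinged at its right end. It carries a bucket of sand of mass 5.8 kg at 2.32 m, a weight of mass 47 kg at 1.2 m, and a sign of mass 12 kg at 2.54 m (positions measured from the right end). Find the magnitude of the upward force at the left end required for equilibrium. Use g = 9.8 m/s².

Take moments about the right end.
Bucket of sand: 5.8 × 9.8 = 56.84 N down at 2.32 m → arm 2.32 m, τ = 56.84 × 2.32 = 131.9 N·m counterclockwise.
Weight: 47 × 9.8 = 460.6 N down at 1.2 m → arm 1.2 m, τ = 460.6 × 1.2 = 552.7 N·m counterclockwise.
Sign: 12 × 9.8 = 117.6 N down at 2.54 m → arm 2.54 m, τ = 117.6 × 2.54 = 298.7 N·m counterclockwise.
Net moment of the loads = 983.3 N·m counterclockwise.
The upward force F acts at the left end, arm 2.7 m, giving F × 2.7 clockwise.
Στ = 0 ⇒ F × 2.7 = 983.3 ⇒ F = 983.3 / 2.7 = 364 N.

F ≈ 364 N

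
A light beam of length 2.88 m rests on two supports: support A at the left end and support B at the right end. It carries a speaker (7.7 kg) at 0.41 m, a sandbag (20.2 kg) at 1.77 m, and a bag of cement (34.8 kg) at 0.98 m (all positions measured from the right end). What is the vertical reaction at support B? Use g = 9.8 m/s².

Choose support A as the axis so its reaction then has zero moment arm.
Speaker: 7.7 × 9.8 = 75.46 N down at 0.41 m → arm 2.47 m, τ = 75.46 × 2.47 = 186.4 N·m clockwise.
Sandbag: 20.2 × 9.8 = 198 N down at 1.77 m → arm 1.11 m, τ = 198 × 1.11 = 219.8 N·m clockwise.
Bag of cement: 34.8 × 9.8 = 341 N down at 0.98 m → arm 1.9 m, τ = 341 × 1.9 = 647.9 N·m clockwise.
Net load moment about support A = 1054 N·m clockwise.
Reaction R at support B is upward at 0 m, arm 2.88 m → moment R × 2.88 counterclockwise.
Balancing moments: R × 2.88 = 1054, giving R = 366 N.

R_B ≈ 366 N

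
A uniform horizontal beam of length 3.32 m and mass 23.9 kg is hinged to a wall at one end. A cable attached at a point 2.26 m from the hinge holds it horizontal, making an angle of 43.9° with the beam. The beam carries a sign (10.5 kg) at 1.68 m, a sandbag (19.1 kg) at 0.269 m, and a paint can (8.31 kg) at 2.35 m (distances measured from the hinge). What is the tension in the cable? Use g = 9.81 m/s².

About the hinge:
Beam weight: 23.9 × 9.81 = 234.5 N down at 1.66 m → arm 1.66 m, τ = 234.5 × 1.66 = 389.3 N·m clockwise.
Sign: 10.5 × 9.81 = 103 N down at 1.68 m → arm 1.68 m, τ = 103 × 1.68 = 173 N·m clockwise.
Sandbag: 19.1 × 9.81 = 187.4 N down at 0.269 m → arm 0.269 m, τ = 187.4 × 0.269 = 50.41 N·m clockwise.
Paint can: 8.31 × 9.81 = 81.52 N down at 2.35 m → arm 2.35 m, τ = 81.52 × 2.35 = 191.6 N·m clockwise.
Total clockwise load moment = 804.3 N·m.
The cable tension T acts at 2.26 m; only its component perpendicular to the beam, T sinθ, produces torque. sin 43.9° = 0.6934.
For rotational equilibrium, T × 2.26 × 0.6934 = 804.3, so T = 804.3 / 1.567 = 513 N.

T ≈ 513 N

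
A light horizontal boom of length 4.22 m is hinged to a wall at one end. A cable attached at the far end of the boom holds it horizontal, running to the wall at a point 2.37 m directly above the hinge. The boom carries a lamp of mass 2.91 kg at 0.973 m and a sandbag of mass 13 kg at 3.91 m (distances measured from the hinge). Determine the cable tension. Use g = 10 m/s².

T ≈ 260 N

About the hinge:
Lamp: 2.91 × 10 = 29.1 N down at 0.973 m → arm 0.973 m, τ = 29.1 × 0.973 = 28.31 N·m clockwise.
Sandbag: 13 × 10 = 130 N down at 3.91 m → arm 3.91 m, τ = 130 × 3.91 = 508.3 N·m clockwise.
Total clockwise load moment = 536.6 N·m.
The cable tension T acts at 4.22 m; only its component perpendicular to the boom, T sinθ, produces torque. sinθ = h/√(h²+d²) = 2.37/√(2.37²+4.22²) = 0.4897.
For rotational equilibrium, T × 4.22 × 0.4897 = 536.6, so T = 536.6 / 2.067 = 260 N.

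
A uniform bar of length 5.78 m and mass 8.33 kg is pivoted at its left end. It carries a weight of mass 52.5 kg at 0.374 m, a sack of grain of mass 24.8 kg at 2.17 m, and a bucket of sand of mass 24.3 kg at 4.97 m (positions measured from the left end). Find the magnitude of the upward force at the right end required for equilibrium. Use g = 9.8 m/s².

Sum moments about the left end (the unknown pivot reaction has zero arm there).
Beam weight: 8.33 × 9.8 = 81.63 N down at 2.89 m → arm 2.89 m, τ = 81.63 × 2.89 = 235.9 N·m clockwise.
Weight: 52.5 × 9.8 = 514.5 N down at 0.374 m → arm 0.374 m, τ = 514.5 × 0.374 = 192.4 N·m clockwise.
Sack of grain: 24.8 × 9.8 = 243 N down at 2.17 m → arm 2.17 m, τ = 243 × 2.17 = 527.3 N·m clockwise.
Bucket of sand: 24.3 × 9.8 = 238.1 N down at 4.97 m → arm 4.97 m, τ = 238.1 × 4.97 = 1183 N·m clockwise.
Net moment of the loads = 2139 N·m clockwise.
The upward force F acts at the right end, arm 5.78 m, giving F × 5.78 counterclockwise.
Setting net torque to zero: F × 5.78 = 2139 → F = 2139 / 5.78 = 370 N.

F ≈ 370 N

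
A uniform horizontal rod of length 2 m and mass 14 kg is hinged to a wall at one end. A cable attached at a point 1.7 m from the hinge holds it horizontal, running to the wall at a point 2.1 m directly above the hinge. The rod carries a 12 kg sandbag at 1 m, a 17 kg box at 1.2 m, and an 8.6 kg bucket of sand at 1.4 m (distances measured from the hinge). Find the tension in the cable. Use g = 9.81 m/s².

Sum moments about the hinge (the unknown hinge reaction has zero arm there).
Beam weight: 14 × 9.81 = 137.3 N down at 1 m → arm 1 m, τ = 137.3 × 1 = 137.3 N·m clockwise.
Sandbag: 12 × 9.81 = 117.7 N down at 1 m → arm 1 m, τ = 117.7 × 1 = 117.7 N·m clockwise.
Box: 17 × 9.81 = 166.8 N down at 1.2 m → arm 1.2 m, τ = 166.8 × 1.2 = 200.2 N·m clockwise.
Bucket of sand: 8.6 × 9.81 = 84.37 N down at 1.4 m → arm 1.4 m, τ = 84.37 × 1.4 = 118.1 N·m clockwise.
Total clockwise load moment = 573.3 N·m.
The cable tension T acts at 1.7 m; only its component perpendicular to the rod, T sinθ, produces torque. sinθ = h/√(h²+d²) = 2.1/√(2.1²+1.7²) = 0.7772.
Στ = 0 ⇒ T × 1.7 × 0.7772 = 573.3 ⇒ T = 573.3 / 1.321 = 434 N.

T ≈ 434 N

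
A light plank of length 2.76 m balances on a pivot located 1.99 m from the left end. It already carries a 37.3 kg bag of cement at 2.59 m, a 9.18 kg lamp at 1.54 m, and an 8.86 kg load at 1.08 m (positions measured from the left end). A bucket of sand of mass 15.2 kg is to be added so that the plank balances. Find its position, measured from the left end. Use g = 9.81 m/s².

x ≈ 1.32 m from the left end

Taking torques about the pivot (at 1.99 m from the left end):
Bag of cement: 37.3 × 9.81 = 365.9 N down at 2.59 m → arm 0.6 m, τ = 365.9 × 0.6 = 219.5 N·m clockwise.
Lamp: 9.18 × 9.81 = 90.06 N down at 1.54 m → arm 0.45 m, τ = 90.06 × 0.45 = 40.53 N·m counterclockwise.
Load: 8.86 × 9.81 = 86.92 N down at 1.08 m → arm 0.91 m, τ = 86.92 × 0.91 = 79.1 N·m counterclockwise.
Net moment of existing loads = 99.87 N·m clockwise.
The bucket of sand weighs 15.2 × 9.81 = 149.1 N and must supply an equal counterclockwise moment, so its lever arm about the pivot is 99.87 / 149.1 = 0.67 m.
That puts it at 1.99 − 0.67 = 1.32 m from the left end.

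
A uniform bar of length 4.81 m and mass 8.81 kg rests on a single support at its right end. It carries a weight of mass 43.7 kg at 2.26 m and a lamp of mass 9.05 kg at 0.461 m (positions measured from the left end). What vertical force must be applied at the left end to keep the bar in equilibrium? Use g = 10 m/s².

Choose the right end as the axis so the unknown pivot reaction has zero arm there.
Beam weight: 8.81 × 10 = 88.1 N down at 2.405 m → arm 2.405 m, τ = 88.1 × 2.405 = 211.9 N·m counterclockwise.
Weight: 43.7 × 10 = 437 N down at 2.26 m → arm 2.55 m, τ = 437 × 2.55 = 1114 N·m counterclockwise.
Lamp: 9.05 × 10 = 90.5 N down at 0.461 m → arm 4.349 m, τ = 90.5 × 4.349 = 393.6 N·m counterclockwise.
Net moment of the loads = 1720 N·m counterclockwise.
The upward force F acts at the left end, arm 4.81 m, giving F × 4.81 clockwise.
Setting net torque to zero: F × 4.81 = 1720 → F = 1720 / 4.81 = 358 N.

F ≈ 358 N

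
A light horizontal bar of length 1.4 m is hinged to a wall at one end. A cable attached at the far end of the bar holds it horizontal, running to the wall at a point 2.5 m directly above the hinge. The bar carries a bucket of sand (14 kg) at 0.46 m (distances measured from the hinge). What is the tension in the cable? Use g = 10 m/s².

Take moments about the hinge.
Bucket of sand: 14 × 10 = 140 N down at 0.46 m → arm 0.46 m, τ = 140 × 0.46 = 64.4 N·m clockwise.
Total clockwise load moment = 64.4 N·m.
The cable tension T acts at 1.4 m; only its component perpendicular to the bar, T sinθ, produces torque. sinθ = h/√(h²+d²) = 2.5/√(2.5²+1.4²) = 0.8725.
For rotational equilibrium, T × 1.4 × 0.8725 = 64.4, so T = 64.4 / 1.222 = 52.7 N.

T ≈ 52.7 N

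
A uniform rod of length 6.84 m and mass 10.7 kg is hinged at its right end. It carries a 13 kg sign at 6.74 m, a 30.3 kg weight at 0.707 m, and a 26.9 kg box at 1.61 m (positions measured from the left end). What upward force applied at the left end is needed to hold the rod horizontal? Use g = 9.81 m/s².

F ≈ 523 N

Sum moments about the right end (the unknown pivot reaction has zero arm there).
Beam weight: 10.7 × 9.81 = 105 N down at 3.42 m → arm 3.42 m, τ = 105 × 3.42 = 359.1 N·m counterclockwise.
Sign: 13 × 9.81 = 127.5 N down at 6.74 m → arm 0.1 m, τ = 127.5 × 0.1 = 12.75 N·m counterclockwise.
Weight: 30.3 × 9.81 = 297.2 N down at 0.707 m → arm 6.133 m, τ = 297.2 × 6.133 = 1823 N·m counterclockwise.
Box: 26.9 × 9.81 = 263.9 N down at 1.61 m → arm 5.23 m, τ = 263.9 × 5.23 = 1380 N·m counterclockwise.
Net moment of the loads = 3575 N·m counterclockwise.
The upward force F acts at the left end, arm 6.84 m, giving F × 6.84 clockwise.
Balancing moments: F × 6.84 = 3575, giving F = 3575 / 6.84 = 523 N.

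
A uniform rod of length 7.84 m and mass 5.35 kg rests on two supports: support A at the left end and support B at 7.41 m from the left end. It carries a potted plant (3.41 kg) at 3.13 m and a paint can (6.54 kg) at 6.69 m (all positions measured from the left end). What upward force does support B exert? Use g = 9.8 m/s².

R_B ≈ 99.7 N

About support A:
Beam weight: 5.35 × 9.8 = 52.43 N down at 3.92 m → arm 3.92 m, τ = 52.43 × 3.92 = 205.5 N·m clockwise.
Potted plant: 3.41 × 9.8 = 33.42 N down at 3.13 m → arm 3.13 m, τ = 33.42 × 3.13 = 104.6 N·m clockwise.
Paint can: 6.54 × 9.8 = 64.09 N down at 6.69 m → arm 6.69 m, τ = 64.09 × 6.69 = 428.8 N·m clockwise.
Net load moment about support A = 738.9 N·m clockwise.
Reaction R at support B is upward at 7.41 m, arm 7.41 m → moment R × 7.41 counterclockwise.
For rotational equilibrium, R × 7.41 = 738.9, so R = 99.7 N.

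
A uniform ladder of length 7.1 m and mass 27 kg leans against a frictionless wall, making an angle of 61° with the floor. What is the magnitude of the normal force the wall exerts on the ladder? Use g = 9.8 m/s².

N_wall ≈ 73.3 N

About the foot of the ladder:
Ladder weight 27×9.8 = 264.6 N acts at 3.55 m along the ladder; its horizontal arm is 3.55·cos61° = 1.721 m → τ = 455.4 N·m clockwise.
Wall normal N acts horizontally at the top; its moment arm is the height L sinθ = 7.1·sin61° = 6.21 m, counterclockwise.
Balancing moments: N × 6.21 = 455.4, giving N = 73.3 N.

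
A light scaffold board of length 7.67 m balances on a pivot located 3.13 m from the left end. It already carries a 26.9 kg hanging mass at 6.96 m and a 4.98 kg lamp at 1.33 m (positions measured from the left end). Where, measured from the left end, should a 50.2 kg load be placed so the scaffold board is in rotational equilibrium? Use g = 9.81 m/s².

About the pivot (at 3.13 m from the left end):
Hanging mass: 26.9 × 9.81 = 263.9 N down at 6.96 m → arm 3.83 m, τ = 263.9 × 3.83 = 1011 N·m clockwise.
Lamp: 4.98 × 9.81 = 48.85 N down at 1.33 m → arm 1.8 m, τ = 48.85 × 1.8 = 87.93 N·m counterclockwise.
Net moment of existing loads = 923.1 N·m clockwise.
The load weighs 50.2 × 9.81 = 492.5 N and must supply an equal counterclockwise moment, so its lever arm about the pivot is 923.1 / 492.5 = 1.87 m.
That puts it at 3.13 − 1.87 = 1.26 m from the left end.

x ≈ 1.26 m from the left end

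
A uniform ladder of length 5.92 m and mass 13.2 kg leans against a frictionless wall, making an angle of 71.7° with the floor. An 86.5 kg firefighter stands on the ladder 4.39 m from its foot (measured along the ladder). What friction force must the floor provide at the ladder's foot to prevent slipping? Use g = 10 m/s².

f ≈ 234 N

Choose the foot of the ladder as the axis so the floor normal and friction both act there and drop out.
Ladder weight 13.2×10 = 132 N acts at 2.96 m along the ladder; its horizontal arm is 2.96·cos71.7° = 0.9294 m → τ = 122.7 N·m clockwise.
Firefighter: 86.5×10 = 865 N at 4.39 m → arm 1.378 m → τ = 1192 N·m clockwise.
Wall normal N acts horizontally at the top; its moment arm is the height L sinθ = 5.92·sin71.7° = 5.621 m, counterclockwise.
Setting net torque to zero: N × 5.621 = 1315 → N = 234 N.
ΣFx = 0: friction at the foot balances the wall's push, so f = N_wall = 234 N.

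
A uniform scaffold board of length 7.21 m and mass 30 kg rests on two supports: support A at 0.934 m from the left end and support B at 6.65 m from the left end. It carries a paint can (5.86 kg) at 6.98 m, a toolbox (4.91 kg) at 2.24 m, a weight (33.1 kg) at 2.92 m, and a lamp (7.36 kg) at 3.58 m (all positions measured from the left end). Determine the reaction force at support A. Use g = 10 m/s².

R_A ≈ 450 N

Sum moments about support B (its reaction then has zero moment arm).
Beam weight: 30 × 10 = 300 N down at 3.605 m → arm 3.045 m, τ = 300 × 3.045 = 913.5 N·m counterclockwise.
Paint can: 5.86 × 10 = 58.6 N down at 6.98 m → arm 0.33 m, τ = 58.6 × 0.33 = 19.34 N·m clockwise.
Toolbox: 4.91 × 10 = 49.1 N down at 2.24 m → arm 4.41 m, τ = 49.1 × 4.41 = 216.5 N·m counterclockwise.
Weight: 33.1 × 10 = 331 N down at 2.92 m → arm 3.73 m, τ = 331 × 3.73 = 1235 N·m counterclockwise.
Lamp: 7.36 × 10 = 73.6 N down at 3.58 m → arm 3.07 m, τ = 73.6 × 3.07 = 226 N·m counterclockwise.
Net load moment about support B = 2572 N·m counterclockwise.
Reaction R at support A is upward at 0.934 m, arm 5.716 m → moment R × 5.716 clockwise.
Balancing moments: R × 5.716 = 2572, giving R = 450 N.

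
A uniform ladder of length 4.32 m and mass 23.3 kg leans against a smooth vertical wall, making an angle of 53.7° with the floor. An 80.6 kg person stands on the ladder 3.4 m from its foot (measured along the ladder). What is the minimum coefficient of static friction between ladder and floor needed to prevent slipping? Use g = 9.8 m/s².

Take moments about the foot of the ladder.
Ladder weight 23.3×9.8 = 228.3 N acts at 2.16 m along the ladder; its horizontal arm is 2.16·cos53.7° = 1.279 m → τ = 292 N·m clockwise.
Person: 80.6×9.8 = 789.9 N at 3.4 m → arm 2.013 m → τ = 1590 N·m clockwise.
Wall normal N acts horizontally at the top; its moment arm is the height L sinθ = 4.32·sin53.7° = 3.482 m, counterclockwise.
Balancing moments: N × 3.482 = 1882, giving N = 540.5 N.
ΣFx = 0 ⇒ f = N_wall = 540.5 N. ΣFy = 0 ⇒ N_floor = 1018 N.
μ_min = f / N_floor = 540.5 / 1018 = 0.531.

μ_min ≈ 0.531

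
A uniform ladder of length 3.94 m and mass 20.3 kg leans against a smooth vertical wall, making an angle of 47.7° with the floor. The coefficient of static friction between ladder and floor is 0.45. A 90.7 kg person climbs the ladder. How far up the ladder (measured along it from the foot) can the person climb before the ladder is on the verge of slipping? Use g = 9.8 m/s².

d ≈ 1.94 m

Choose the foot of the ladder as the axis so the floor normal and friction both act there and drop out.
Ladder weight 20.3×9.8 = 198.9 N acts at 1.97 m along the ladder; its horizontal arm is 1.97·cos47.7° = 1.326 m → τ = 263.7 N·m clockwise.
Person weight 90.7×9.8 = 888.9 N at distance d → arm d·cos47.7° → τ = 888.9·d·0.673 clockwise.
Wall normal N at the top has arm L sinθ = 2.914 m counterclockwise, so Στ = 0 gives N·2.914 = 263.7 + 598.2·d.
ΣFy = 0 ⇒ N_floor = 1088 N, so the maximum friction is μ_s·N_floor = 0.45×1088 = 489.6 N. ΣFx = 0 ⇒ N_wall = f, so at the slipping point N = 489.6 N.
Substituting: 489.6×2.914 = 263.7 + 598.2·d ⇒ d = (1427 − 263.7) / 598.2 = 1.94 m.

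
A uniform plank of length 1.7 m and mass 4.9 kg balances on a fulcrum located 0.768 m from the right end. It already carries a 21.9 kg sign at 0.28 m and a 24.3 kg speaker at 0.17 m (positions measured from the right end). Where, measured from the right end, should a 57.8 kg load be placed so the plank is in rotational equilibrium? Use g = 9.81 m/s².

Taking torques about the fulcrum (at 0.768 m from the right end):
Beam weight: 4.9 × 9.81 = 48.07 N down at 0.85 m → arm 0.082 m, τ = 48.07 × 0.082 = 3.942 N·m counterclockwise.
Sign: 21.9 × 9.81 = 214.8 N down at 0.28 m → arm 0.488 m, τ = 214.8 × 0.488 = 104.8 N·m clockwise.
Speaker: 24.3 × 9.81 = 238.4 N down at 0.17 m → arm 0.598 m, τ = 238.4 × 0.598 = 142.6 N·m clockwise.
Net moment of existing loads = 243.5 N·m clockwise.
The load weighs 57.8 × 9.81 = 567 N and must supply an equal counterclockwise moment, so its lever arm about the fulcrum is 243.5 / 567 = 0.429 m.
That puts it at 0.768 + 0.429 = 1.2 m from the right end.

x ≈ 1.2 m from the right end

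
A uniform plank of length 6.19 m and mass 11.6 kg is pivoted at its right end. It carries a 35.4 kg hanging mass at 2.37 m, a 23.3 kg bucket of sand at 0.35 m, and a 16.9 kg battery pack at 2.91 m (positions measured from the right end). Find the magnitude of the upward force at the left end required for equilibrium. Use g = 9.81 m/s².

About the right end:
Beam weight: 11.6 × 9.81 = 113.8 N down at 3.095 m → arm 3.095 m, τ = 113.8 × 3.095 = 352.2 N·m counterclockwise.
Hanging mass: 35.4 × 9.81 = 347.3 N down at 2.37 m → arm 2.37 m, τ = 347.3 × 2.37 = 823.1 N·m counterclockwise.
Bucket of sand: 23.3 × 9.81 = 228.6 N down at 0.35 m → arm 0.35 m, τ = 228.6 × 0.35 = 80.01 N·m counterclockwise.
Battery pack: 16.9 × 9.81 = 165.8 N down at 2.91 m → arm 2.91 m, τ = 165.8 × 2.91 = 482.5 N·m counterclockwise.
Net moment of the loads = 1738 N·m counterclockwise.
The upward force F acts at the left end, arm 6.19 m, giving F × 6.19 clockwise.
Στ = 0 ⇒ F × 6.19 = 1738 ⇒ F = 1738 / 6.19 = 281 N.

F ≈ 281 N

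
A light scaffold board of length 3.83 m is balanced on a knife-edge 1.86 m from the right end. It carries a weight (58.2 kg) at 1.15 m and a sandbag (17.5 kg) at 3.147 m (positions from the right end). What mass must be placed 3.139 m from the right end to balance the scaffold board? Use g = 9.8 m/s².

Taking torques about the knife-edge (at 1.86 m from the right end):
Weight: 58.2 × 9.8 = 570.4 N down at 1.15 m → arm 0.71 m, τ = 570.4 × 0.71 = 405 N·m clockwise.
Sandbag: 17.5 × 9.8 = 171.5 N down at 3.147 m → arm 1.287 m, τ = 171.5 × 1.287 = 220.7 N·m counterclockwise.
Net moment of known loads = 184.3 N·m clockwise.
An unknown mass m at 3.139 m has arm 1.279 m; its moment is m·g·1.279 counterclockwise.
Balancing moments: m × 9.8 × 1.279 = 184.3, giving m = 184.3 / (9.8 × 1.279) = 14.7 kg.

m ≈ 14.7 kg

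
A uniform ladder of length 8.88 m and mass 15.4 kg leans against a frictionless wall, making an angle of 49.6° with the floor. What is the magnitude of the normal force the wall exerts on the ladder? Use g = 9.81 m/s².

N_wall ≈ 64.3 N

Choose the foot of the ladder as the axis so the floor normal and friction both act there and drop out.
Ladder weight 15.4×9.81 = 151.1 N acts at 4.44 m along the ladder; its horizontal arm is 4.44·cos49.6° = 2.878 m → τ = 434.9 N·m clockwise.
Wall normal N acts horizontally at the top; its moment arm is the height L sinθ = 8.88·sin49.6° = 6.762 m, counterclockwise.
For rotational equilibrium, N × 6.762 = 434.9, so N = 64.3 N.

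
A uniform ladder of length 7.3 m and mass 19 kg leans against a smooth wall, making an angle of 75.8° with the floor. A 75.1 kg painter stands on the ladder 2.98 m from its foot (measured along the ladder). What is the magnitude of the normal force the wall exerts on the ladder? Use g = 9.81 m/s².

N_wall ≈ 99.7 N

Choose the foot of the ladder as the axis so the floor normal and friction both act there and drop out.
Ladder weight 19×9.81 = 186.4 N acts at 3.65 m along the ladder; its horizontal arm is 3.65·cos75.8° = 0.8954 m → τ = 166.9 N·m clockwise.
Painter: 75.1×9.81 = 736.7 N at 2.98 m → arm 0.731 m → τ = 538.5 N·m clockwise.
Wall normal N acts horizontally at the top; its moment arm is the height L sinθ = 7.3·sin75.8° = 7.077 m, counterclockwise.
For rotational equilibrium, N × 7.077 = 705.4, so N = 99.7 N.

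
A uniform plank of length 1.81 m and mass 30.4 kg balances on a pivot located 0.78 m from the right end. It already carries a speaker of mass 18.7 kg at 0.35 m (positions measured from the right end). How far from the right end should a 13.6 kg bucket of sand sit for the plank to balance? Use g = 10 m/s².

x ≈ 1.09 m from the right end

Taking torques about the pivot (at 0.78 m from the right end):
Beam weight: 30.4 × 10 = 304 N down at 0.905 m → arm 0.125 m, τ = 304 × 0.125 = 38 N·m counterclockwise.
Speaker: 18.7 × 10 = 187 N down at 0.35 m → arm 0.43 m, τ = 187 × 0.43 = 80.41 N·m clockwise.
Net moment of existing loads = 42.41 N·m clockwise.
The bucket of sand weighs 13.6 × 10 = 136 N and must supply an equal counterclockwise moment, so its lever arm about the pivot is 42.41 / 136 = 0.312 m.
That puts it at 0.78 + 0.312 = 1.09 m from the right end.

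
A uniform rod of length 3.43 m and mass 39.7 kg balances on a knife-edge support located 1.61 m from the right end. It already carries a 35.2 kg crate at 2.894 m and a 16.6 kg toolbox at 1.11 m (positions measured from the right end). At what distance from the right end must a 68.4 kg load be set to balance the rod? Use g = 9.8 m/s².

x ≈ 1.01 m from the right end

Take moments about the knife-edge support (at 1.61 m from the right end).
Beam weight: 39.7 × 9.8 = 389.1 N down at 1.715 m → arm 0.105 m, τ = 389.1 × 0.105 = 40.86 N·m counterclockwise.
Crate: 35.2 × 9.8 = 345 N down at 2.894 m → arm 1.284 m, τ = 345 × 1.284 = 443 N·m counterclockwise.
Toolbox: 16.6 × 9.8 = 162.7 N down at 1.11 m → arm 0.5 m, τ = 162.7 × 0.5 = 81.35 N·m clockwise.
Net moment of existing loads = 402.5 N·m counterclockwise.
The load weighs 68.4 × 9.8 = 670.3 N and must supply an equal clockwise moment, so its lever arm about the knife-edge support is 402.5 / 670.3 = 0.6 m.
That puts it at 1.61 − 0.6 = 1.01 m from the right end.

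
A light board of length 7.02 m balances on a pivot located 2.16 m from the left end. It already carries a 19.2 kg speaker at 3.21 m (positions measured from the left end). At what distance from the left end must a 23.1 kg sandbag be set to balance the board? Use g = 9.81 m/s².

x ≈ 1.29 m from the left end

About the pivot (at 2.16 m from the left end):
Speaker: 19.2 × 9.81 = 188.4 N down at 3.21 m → arm 1.05 m, τ = 188.4 × 1.05 = 197.8 N·m clockwise.
Net moment of existing loads = 197.8 N·m clockwise.
The sandbag weighs 23.1 × 9.81 = 226.6 N and must supply an equal counterclockwise moment, so its lever arm about the pivot is 197.8 / 226.6 = 0.873 m.
That puts it at 2.16 − 0.873 = 1.29 m from the left end.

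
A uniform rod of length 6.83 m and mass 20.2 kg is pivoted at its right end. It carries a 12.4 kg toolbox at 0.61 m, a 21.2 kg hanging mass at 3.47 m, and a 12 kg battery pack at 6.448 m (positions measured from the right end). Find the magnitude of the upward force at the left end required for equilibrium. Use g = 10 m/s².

F ≈ 333 N

About the right end:
Beam weight: 20.2 × 10 = 202 N down at 3.415 m → arm 3.415 m, τ = 202 × 3.415 = 689.8 N·m counterclockwise.
Toolbox: 12.4 × 10 = 124 N down at 0.61 m → arm 0.61 m, τ = 124 × 0.61 = 75.64 N·m counterclockwise.
Hanging mass: 21.2 × 10 = 212 N down at 3.47 m → arm 3.47 m, τ = 212 × 3.47 = 735.6 N·m counterclockwise.
Battery pack: 12 × 10 = 120 N down at 6.448 m → arm 6.448 m, τ = 120 × 6.448 = 773.8 N·m counterclockwise.
Net moment of the loads = 2275 N·m counterclockwise.
The upward force F acts at the left end, arm 6.83 m, giving F × 6.83 clockwise.
For rotational equilibrium, F × 6.83 = 2275, so F = 2275 / 6.83 = 333 N.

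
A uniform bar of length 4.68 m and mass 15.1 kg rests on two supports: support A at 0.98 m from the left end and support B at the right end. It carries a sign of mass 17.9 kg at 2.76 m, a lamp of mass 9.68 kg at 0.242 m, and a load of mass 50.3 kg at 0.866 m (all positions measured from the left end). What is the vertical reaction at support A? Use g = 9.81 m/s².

Taking torques about support B:
Beam weight: 15.1 × 9.81 = 148.1 N down at 2.34 m → arm 2.34 m, τ = 148.1 × 2.34 = 346.6 N·m counterclockwise.
Sign: 17.9 × 9.81 = 175.6 N down at 2.76 m → arm 1.92 m, τ = 175.6 × 1.92 = 337.2 N·m counterclockwise.
Lamp: 9.68 × 9.81 = 94.96 N down at 0.242 m → arm 4.438 m, τ = 94.96 × 4.438 = 421.4 N·m counterclockwise.
Load: 50.3 × 9.81 = 493.4 N down at 0.866 m → arm 3.814 m, τ = 493.4 × 3.814 = 1882 N·m counterclockwise.
Net load moment about support B = 2987 N·m counterclockwise.
Reaction R at support A is upward at 0.98 m, arm 3.7 m → moment R × 3.7 clockwise.
For rotational equilibrium, R × 3.7 = 2987, so R = 807 N.

R_A ≈ 807 N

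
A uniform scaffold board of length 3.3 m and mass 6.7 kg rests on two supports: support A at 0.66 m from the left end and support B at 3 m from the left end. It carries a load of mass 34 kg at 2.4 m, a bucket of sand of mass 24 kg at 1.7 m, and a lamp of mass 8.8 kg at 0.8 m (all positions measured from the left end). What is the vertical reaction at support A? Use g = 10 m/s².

R_A ≈ 342 N

Taking torques about support B:
Beam weight: 6.7 × 10 = 67 N down at 1.65 m → arm 1.35 m, τ = 67 × 1.35 = 90.45 N·m counterclockwise.
Load: 34 × 10 = 340 N down at 2.4 m → arm 0.6 m, τ = 340 × 0.6 = 204 N·m counterclockwise.
Bucket of sand: 24 × 10 = 240 N down at 1.7 m → arm 1.3 m, τ = 240 × 1.3 = 312 N·m counterclockwise.
Lamp: 8.8 × 10 = 88 N down at 0.8 m → arm 2.2 m, τ = 88 × 2.2 = 193.6 N·m counterclockwise.
Net load moment about support B = 800.1 N·m counterclockwise.
Reaction R at support A is upward at 0.66 m, arm 2.34 m → moment R × 2.34 clockwise.
Στ = 0 ⇒ R × 2.34 = 800.1 ⇒ R = 342 N.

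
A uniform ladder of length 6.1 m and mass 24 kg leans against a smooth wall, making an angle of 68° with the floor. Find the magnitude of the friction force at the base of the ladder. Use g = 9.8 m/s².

Sum moments about the foot of the ladder (the floor normal and friction both act there and drop out).
Ladder weight 24×9.8 = 235.2 N acts at 3.05 m along the ladder; its horizontal arm is 3.05·cos68° = 1.143 m → τ = 268.8 N·m clockwise.
Wall normal N acts horizontally at the top; its moment arm is the height L sinθ = 6.1·sin68° = 5.656 m, counterclockwise.
Balancing moments: N × 5.656 = 268.8, giving N = 47.5 N.
ΣFx = 0: friction at the foot balances the wall's push, so f = N_wall = 47.5 N.

f ≈ 47.5 N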